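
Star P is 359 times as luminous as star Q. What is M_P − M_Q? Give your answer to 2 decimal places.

Pogson: ΔM = −2.5 log₁₀(ratio) = −2.5 log₁₀(359) = −2.5 × 2.5551 = -6.388
Star P is brighter, so it has the smaller magnitude: the difference is negative.

M_P − M_Q ≈ -6.39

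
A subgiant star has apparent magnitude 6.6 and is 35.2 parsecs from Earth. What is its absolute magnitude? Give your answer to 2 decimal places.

M ≈ 3.87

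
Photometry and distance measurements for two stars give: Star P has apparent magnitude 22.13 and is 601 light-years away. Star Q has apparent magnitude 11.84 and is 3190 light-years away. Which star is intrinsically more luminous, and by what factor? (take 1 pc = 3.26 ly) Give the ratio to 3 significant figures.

Star Q is more luminous, by a factor of 368000.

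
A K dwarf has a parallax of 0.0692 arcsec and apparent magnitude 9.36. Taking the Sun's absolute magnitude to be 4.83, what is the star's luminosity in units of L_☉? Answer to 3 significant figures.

L/L_☉ ≈ 0.0322

d = 1/p = 1/0.0692″ = 14.45 pc
M = m − 5 log₁₀ d + 5 = 9.36 − 5·1.1599 + 5 = 8.561
M − M_☉ = 8.561 − 4.83 = 3.731
L/L_☉ = 10^(−0.4 × 3.731) = 0.03219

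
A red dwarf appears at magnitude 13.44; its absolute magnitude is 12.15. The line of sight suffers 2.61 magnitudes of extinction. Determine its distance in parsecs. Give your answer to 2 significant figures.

m − M = 5 log₁₀(d/10 pc) + A  ⇒  13.44 − (12.15) − 2.61 = 5 log₁₀(d/10)
-1.320 = 5 log₁₀(d/10)
log₁₀ d = (m − M − A)/5 + 1 = 0.7360
d = 10^0.7360 = 5.445 pc

d ≈ 5.4 pc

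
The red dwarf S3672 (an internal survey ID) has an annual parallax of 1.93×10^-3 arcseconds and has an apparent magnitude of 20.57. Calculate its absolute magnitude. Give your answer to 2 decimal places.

M ≈ 12.00

d = 1/p = 1/1.93×10^-3″ = 518.1 pc
5 log₁₀(d/10 pc) = 5 log₁₀(518.1) − 5 = 8.572
M = m − 5 log₁₀(d/10) = 20.57 − 8.572 = 11.998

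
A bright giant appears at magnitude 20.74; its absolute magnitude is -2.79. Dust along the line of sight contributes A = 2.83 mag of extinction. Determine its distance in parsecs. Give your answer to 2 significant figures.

d ≈ 140000 pc

m − M = 5 log₁₀(d/10 pc) + A  ⇒  20.74 − (-2.79) − 2.83 = 5 log₁₀(d/10)
20.700 = 5 log₁₀(d/10)
log₁₀ d = (m − M − A)/5 + 1 = 5.1400
d = 10^5.1400 = 138000 pc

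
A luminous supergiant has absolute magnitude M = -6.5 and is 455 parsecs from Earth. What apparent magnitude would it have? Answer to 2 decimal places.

m = M + 5 log₁₀ d − 5 = -6.5 + 5·2.6580 − 5 = 1.790

m ≈ 1.79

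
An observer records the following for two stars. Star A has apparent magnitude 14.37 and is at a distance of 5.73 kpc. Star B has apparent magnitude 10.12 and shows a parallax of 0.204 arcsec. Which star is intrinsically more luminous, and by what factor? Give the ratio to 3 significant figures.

Star A is more luminous, by a factor of 27300.

Star A: d = 5.73 kpc = 5730 pc
Star A: M = m − 5 log₁₀ d + 5 = 14.37 − 5·3.7582 + 5 = 0.579
Star B: d = 1/p = 1/0.204″ = 4.902 pc
Star B: M = m − 5 log₁₀ d + 5 = 10.12 − 5·0.6904 + 5 = 11.668
ΔM = M_A − M_B = 0.579 − (11.668) = -11.089; smaller M is more luminous → Star A.
L ratio = 10^(0.4 |ΔM|) = 10^4.436 = 27260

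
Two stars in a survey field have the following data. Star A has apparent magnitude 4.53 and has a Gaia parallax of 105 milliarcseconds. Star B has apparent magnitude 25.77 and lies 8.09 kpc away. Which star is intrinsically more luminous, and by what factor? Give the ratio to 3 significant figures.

Star A: p = 105 mas = 0.105″ → d = 1/p = 9.524 pc
Star A: M = m − 5 log₁₀ d + 5 = 4.53 − 5·0.9788 + 5 = 4.636
Star B: d = 8.09 kpc = 8090 pc
Star B: M = m − 5 log₁₀ d + 5 = 25.77 − 5·3.9079 + 5 = 11.230
ΔM = M_A − M_B = 4.636 − (11.230) = -6.594; smaller M is more luminous → Star A.
L ratio = 10^(0.4 |ΔM|) = 10^2.638 = 434.2

Star A is more luminous, by a factor of 434.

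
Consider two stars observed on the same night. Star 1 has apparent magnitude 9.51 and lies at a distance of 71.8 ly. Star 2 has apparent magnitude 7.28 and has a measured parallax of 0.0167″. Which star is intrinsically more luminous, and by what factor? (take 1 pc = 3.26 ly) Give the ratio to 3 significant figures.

Star 2 is more luminous, by a factor of 57.6.

Star 1: d = 71.8 ly / 3.26 = 22.02 pc
Star 1: M = m − 5 log₁₀ d + 5 = 9.51 − 5·1.3429 + 5 = 7.795
Star 2: d = 1/p = 1/0.0167″ = 59.88 pc
Star 2: M = m − 5 log₁₀ d + 5 = 7.28 − 5·1.7773 + 5 = 3.394
ΔM = M_1 − M_2 = 7.795 − (3.394) = 4.402; smaller M is more luminous → Star 2.
L ratio = 10^(0.4 |ΔM|) = 10^1.761 = 57.64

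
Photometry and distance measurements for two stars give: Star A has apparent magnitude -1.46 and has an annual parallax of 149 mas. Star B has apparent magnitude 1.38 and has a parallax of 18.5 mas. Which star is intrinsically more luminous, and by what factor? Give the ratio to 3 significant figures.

Star A: p = 149 mas = 0.149″ → d = 1/p = 6.711 pc
Star A: M = m − 5 log₁₀ d + 5 = -1.46 − 5·0.8268 + 5 = -0.594
Star B: p = 18.5 mas = 0.0185″ → d = 1/p = 54.05 pc
Star B: M = m − 5 log₁₀ d + 5 = 1.38 − 5·1.7328 + 5 = -2.284
ΔM = M_A − M_B = -0.594 − (-2.284) = 1.690; smaller M is more luminous → Star B.
L ratio = 10^(0.4 |ΔM|) = 10^0.676 = 4.743

Star B is more luminous, by a factor of 4.74.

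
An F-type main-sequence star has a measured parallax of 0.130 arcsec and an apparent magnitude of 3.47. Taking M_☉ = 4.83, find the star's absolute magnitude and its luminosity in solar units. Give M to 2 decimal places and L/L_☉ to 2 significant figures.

M ≈ 4.04; L/L_☉ ≈ 2.1

d = 1/p = 1/0.130″ = 7.692 pc
M = m − 5 log₁₀ d + 5 = 3.47 − 5·0.8861 + 5 = 4.040
M − M_☉ = 4.040 − 4.83 = -0.790
L/L_☉ = 10^(−0.4 × -0.790) = 2.071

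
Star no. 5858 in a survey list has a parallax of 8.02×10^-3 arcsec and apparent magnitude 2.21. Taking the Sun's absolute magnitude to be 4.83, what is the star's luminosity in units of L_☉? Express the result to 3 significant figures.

d = 1/p = 1/8.02×10^-3″ = 124.7 pc
M = m − 5 log₁₀ d + 5 = 2.21 − 5·2.0958 + 5 = -3.269
M − M_☉ = -3.269 − 4.83 = -8.099
L/L_☉ = 10^(−0.4 × -8.099) = 1736

L/L_☉ ≈ 1740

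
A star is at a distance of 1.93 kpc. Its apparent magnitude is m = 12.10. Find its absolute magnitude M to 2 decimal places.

M ≈ 0.67

d = 1.93 kpc = 1930 pc
5 log₁₀(d/10 pc) = 5 log₁₀(1930) − 5 = 11.428
M = m − 5 log₁₀(d/10) = 12.10 − 11.428 = 0.672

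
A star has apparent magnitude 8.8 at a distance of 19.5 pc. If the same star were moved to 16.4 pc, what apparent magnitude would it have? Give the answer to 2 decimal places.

m ≈ 8.42

Flux ∝ 1/d², so Δm = 5 log₁₀(d₂/d₁) = 5 log₁₀(16.4/19.5) = -0.376
m₂ = m₁ + Δm = 8.8 + (-0.376) = 8.424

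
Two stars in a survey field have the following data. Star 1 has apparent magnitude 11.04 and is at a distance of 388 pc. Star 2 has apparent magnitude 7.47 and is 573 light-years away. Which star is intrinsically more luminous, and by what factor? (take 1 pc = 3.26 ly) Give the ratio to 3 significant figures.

Star 2 is more luminous, by a factor of 5.50.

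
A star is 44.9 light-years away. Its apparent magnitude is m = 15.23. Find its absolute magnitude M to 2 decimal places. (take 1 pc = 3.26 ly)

M ≈ 14.53

d = 44.9 ly / 3.26 = 13.77 pc
5 log₁₀(d/10 pc) = 5 log₁₀(13.77) − 5 = 0.695
M = m − 5 log₁₀(d/10) = 15.23 − 0.695 = 14.535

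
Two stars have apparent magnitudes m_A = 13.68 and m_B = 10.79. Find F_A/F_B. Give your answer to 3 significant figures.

F_A/F_B ≈ 0.0698

Magnitude difference = 2.89
Flux ratio = 10^(−0.4 Δm) = 10^(−0.4 × 2.89) = 10^-1.156 = 0.06982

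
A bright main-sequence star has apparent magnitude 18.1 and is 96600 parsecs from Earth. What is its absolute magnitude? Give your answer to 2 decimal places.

M ≈ -1.82

5 log₁₀(d/10 pc) = 5 log₁₀(96600) − 5 = 19.925
M = m − 5 log₁₀(d/10) = 18.1 − 19.925 = -1.825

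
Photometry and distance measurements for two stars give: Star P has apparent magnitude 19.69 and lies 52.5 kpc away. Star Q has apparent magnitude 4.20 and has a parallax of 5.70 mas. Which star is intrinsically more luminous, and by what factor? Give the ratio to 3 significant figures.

Star Q is more luminous, by a factor of 17.5.

Star P: d = 52.5 kpc = 52500 pc
Star P: M = m − 5 log₁₀ d + 5 = 19.69 − 5·4.7202 + 5 = 1.089
Star Q: p = 5.70 mas = 5.70×10^-3″ → d = 1/p = 175.4 pc
Star Q: M = m − 5 log₁₀ d + 5 = 4.20 − 5·2.2441 + 5 = -2.021
ΔM = M_P − M_Q = 1.089 − (-2.021) = 3.110; smaller M is more luminous → Star Q.
L ratio = 10^(0.4 |ΔM|) = 10^1.244 = 17.54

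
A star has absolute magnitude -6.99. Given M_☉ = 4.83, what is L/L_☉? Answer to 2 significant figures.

L/L_☉ ≈ 53000

M − M_☉ = -6.99 − 4.83 = -11.820
L/L_☉ = 10^(−0.4 (M − M_☉)) = 10^4.728 = 53460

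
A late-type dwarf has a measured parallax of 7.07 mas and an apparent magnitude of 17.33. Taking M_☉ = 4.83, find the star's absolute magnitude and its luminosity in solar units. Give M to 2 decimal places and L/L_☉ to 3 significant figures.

M ≈ 11.58; L/L_☉ ≈ 2.00×10^-3

d = 1/p = 1000/7.07 mas = 141.4 pc
M = m − 5 log₁₀ d + 5 = 17.33 − 5·2.1506 + 5 = 11.577
M − M_☉ = 11.577 − 4.83 = 6.747
L/L_☉ = 10^(−0.4 × 6.747) = 2.001×10^-3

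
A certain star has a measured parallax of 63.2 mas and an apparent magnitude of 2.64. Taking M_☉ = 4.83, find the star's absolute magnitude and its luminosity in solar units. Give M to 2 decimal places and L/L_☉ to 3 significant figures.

d = 1/p = 1000/63.2 mas = 15.82 pc
M = m − 5 log₁₀ d + 5 = 2.64 − 5·1.1993 + 5 = 1.644
M − M_☉ = 1.644 − 4.83 = -3.186
L/L_☉ = 10^(−0.4 × -3.186) = 18.82

M ≈ 1.64; L/L_☉ ≈ 18.8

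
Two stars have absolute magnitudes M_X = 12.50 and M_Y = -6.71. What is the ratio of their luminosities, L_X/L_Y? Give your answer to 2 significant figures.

L_X/L_Y ≈ 2.1×10^-8

ΔM = M_X − M_Y = 19.21
L_X/L_Y = 10^(−0.4 ΔM) = 10^-7.684 = 2.070×10^-8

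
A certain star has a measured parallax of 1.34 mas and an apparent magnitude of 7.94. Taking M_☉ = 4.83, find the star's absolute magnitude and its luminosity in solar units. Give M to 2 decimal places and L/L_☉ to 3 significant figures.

M ≈ -1.42; L/L_☉ ≈ 318

d = 1/p = 1000/1.34 mas = 746.3 pc
M = m − 5 log₁₀ d + 5 = 7.94 − 5·2.8729 + 5 = -1.424
M − M_☉ = -1.424 − 4.83 = -6.254
L/L_☉ = 10^(−0.4 × -6.254) = 317.5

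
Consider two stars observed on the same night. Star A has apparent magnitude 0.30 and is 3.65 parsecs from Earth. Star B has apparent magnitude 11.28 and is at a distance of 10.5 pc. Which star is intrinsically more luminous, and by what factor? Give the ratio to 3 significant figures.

Star A is more luminous, by a factor of 2980.

Star A: M = m − 5 log₁₀ d + 5 = 0.30 − 5·0.5623 + 5 = 2.489
Star B: M = m − 5 log₁₀ d + 5 = 11.28 − 5·1.0212 + 5 = 11.174
ΔM = M_A − M_B = 2.489 − (11.174) = -8.686; smaller M is more luminous → Star A.
L ratio = 10^(0.4 |ΔM|) = 10^3.474 = 2980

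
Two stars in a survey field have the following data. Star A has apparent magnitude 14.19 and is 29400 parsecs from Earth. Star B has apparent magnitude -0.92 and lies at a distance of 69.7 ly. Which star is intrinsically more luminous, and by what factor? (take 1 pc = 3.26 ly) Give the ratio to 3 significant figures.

Star A is more luminous, by a factor of 1.71.

Star A: M = m − 5 log₁₀ d + 5 = 14.19 − 5·4.4683 + 5 = -3.152
Star B: d = 69.7 ly / 3.26 = 21.38 pc
Star B: M = m − 5 log₁₀ d + 5 = -0.92 − 5·1.3300 + 5 = -2.570
ΔM = M_A − M_B = -3.152 − (-2.570) = -0.582; smaller M is more luminous → Star A.
L ratio = 10^(0.4 |ΔM|) = 10^0.233 = 1.709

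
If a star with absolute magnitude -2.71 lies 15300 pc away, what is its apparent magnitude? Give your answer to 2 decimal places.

m ≈ 13.21

m = M + 5 log₁₀ d − 5 = -2.71 + 5·4.1847 − 5 = 13.213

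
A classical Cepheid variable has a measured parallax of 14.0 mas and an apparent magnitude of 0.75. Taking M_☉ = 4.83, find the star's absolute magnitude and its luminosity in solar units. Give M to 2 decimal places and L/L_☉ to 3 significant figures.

d = 1/p = 1000/14.0 mas = 71.43 pc
M = m − 5 log₁₀ d + 5 = 0.75 − 5·1.8539 + 5 = -3.519
M − M_☉ = -3.519 − 4.83 = -8.349
L/L_☉ = 10^(−0.4 × -8.349) = 2186

M ≈ -3.52; L/L_☉ ≈ 2190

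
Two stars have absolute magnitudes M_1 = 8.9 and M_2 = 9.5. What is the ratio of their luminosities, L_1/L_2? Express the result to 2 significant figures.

ΔM = M_1 − M_2 = -0.6
L_1/L_2 = 10^(−0.4 ΔM) = 10^0.240 = 1.738

L_1/L_2 ≈ 1.7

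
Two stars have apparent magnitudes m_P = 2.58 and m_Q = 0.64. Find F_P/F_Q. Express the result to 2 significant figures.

Δm = 2.58 − (0.64) = 1.94
Flux ratio = 10^(−0.4 Δm) = 10^(−0.4 × 1.94) = 10^-0.776 = 0.1675

F_P/F_Q ≈ 0.17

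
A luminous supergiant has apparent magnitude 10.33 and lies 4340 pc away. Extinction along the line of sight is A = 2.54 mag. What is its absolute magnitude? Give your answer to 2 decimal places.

M ≈ -5.40

5 log₁₀(d/10 pc) = 5 log₁₀(4340) − 5 = 13.187
M = m − 5 log₁₀(d/10) − A = 10.33 − 13.187 − 2.54 = -5.397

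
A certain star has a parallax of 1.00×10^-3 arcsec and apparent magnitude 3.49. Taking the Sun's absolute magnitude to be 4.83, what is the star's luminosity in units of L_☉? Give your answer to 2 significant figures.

d = 1/p = 1/1.00×10^-3″ = 1000 pc
M = m − 5 log₁₀ d + 5 = 3.49 − 5·3.0000 + 5 = -6.510
M − M_☉ = -6.510 − 4.83 = -11.340
L/L_☉ = 10^(−0.4 × -11.340) = 34360

L/L_☉ ≈ 34000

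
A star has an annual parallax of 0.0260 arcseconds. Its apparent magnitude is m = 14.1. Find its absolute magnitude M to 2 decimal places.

d = 1/p = 1/0.0260″ = 38.46 pc
5 log₁₀(d/10 pc) = 5 log₁₀(38.46) − 5 = 2.925
M = m − 5 log₁₀(d/10) = 14.1 − 2.925 = 11.175

M ≈ 11.17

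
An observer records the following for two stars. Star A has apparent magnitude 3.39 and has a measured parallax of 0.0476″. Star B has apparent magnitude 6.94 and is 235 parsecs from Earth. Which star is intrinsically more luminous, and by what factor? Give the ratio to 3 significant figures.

Star A: d = 1/p = 1/0.0476″ = 21.01 pc
Star A: M = m − 5 log₁₀ d + 5 = 3.39 − 5·1.3224 + 5 = 1.778
Star B: M = m − 5 log₁₀ d + 5 = 6.94 − 5·2.3711 + 5 = 0.085
ΔM = M_A − M_B = 1.778 − (0.085) = 1.693; smaller M is more luminous → Star B.
L ratio = 10^(0.4 |ΔM|) = 10^0.677 = 4.757

Star B is more luminous, by a factor of 4.76.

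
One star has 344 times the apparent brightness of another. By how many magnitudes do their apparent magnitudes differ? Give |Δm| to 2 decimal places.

|Δm| ≈ 6.34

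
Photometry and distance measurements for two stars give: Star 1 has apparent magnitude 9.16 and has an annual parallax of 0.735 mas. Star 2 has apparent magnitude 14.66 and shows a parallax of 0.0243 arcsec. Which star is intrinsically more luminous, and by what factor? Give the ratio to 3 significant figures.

Star 1 is more luminous, by a factor of 173000.

Star 1: p = 0.735 mas = 7.35×10^-4″ → d = 1/p = 1361 pc
Star 1: M = m − 5 log₁₀ d + 5 = 9.16 − 5·3.1337 + 5 = -1.509
Star 2: d = 1/p = 1/0.0243″ = 41.15 pc
Star 2: M = m − 5 log₁₀ d + 5 = 14.66 − 5·1.6144 + 5 = 11.588
ΔM = M_1 − M_2 = -1.509 − (11.588) = -13.097; smaller M is more luminous → Star 1.
L ratio = 10^(0.4 |ΔM|) = 10^5.239 = 173200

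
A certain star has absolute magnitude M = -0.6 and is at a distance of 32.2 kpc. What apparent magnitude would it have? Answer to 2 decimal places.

d = 32.2 kpc = 32200 pc
m = M + 5 log₁₀ d − 5 = -0.6 + 5·4.5079 − 5 = 16.939

m ≈ 16.94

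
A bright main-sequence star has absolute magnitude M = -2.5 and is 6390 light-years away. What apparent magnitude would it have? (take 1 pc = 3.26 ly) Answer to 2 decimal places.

m ≈ 8.96

d = 6390 ly / 3.26 = 1960 pc
m = M + 5 log₁₀ d − 5 = -2.5 + 5·3.2923 − 5 = 8.961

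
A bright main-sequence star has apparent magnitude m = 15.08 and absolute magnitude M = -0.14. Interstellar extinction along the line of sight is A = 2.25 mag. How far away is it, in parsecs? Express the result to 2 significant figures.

m − M = 5 log₁₀(d/10 pc) + A  ⇒  15.08 − (-0.14) − 2.25 = 5 log₁₀(d/10)
12.970 = 5 log₁₀(d/10)
log₁₀ d = (m − M − A)/5 + 1 = 3.5940
d = 10^3.5940 = 3926 pc

d ≈ 3900 pc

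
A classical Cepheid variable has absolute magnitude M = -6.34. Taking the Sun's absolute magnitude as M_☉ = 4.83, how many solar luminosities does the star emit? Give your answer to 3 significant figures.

M − M_☉ = -6.34 − 4.83 = -11.170
L/L_☉ = 10^(−0.4 (M − M_☉)) = 10^4.468 = 29380

L/L_☉ ≈ 29400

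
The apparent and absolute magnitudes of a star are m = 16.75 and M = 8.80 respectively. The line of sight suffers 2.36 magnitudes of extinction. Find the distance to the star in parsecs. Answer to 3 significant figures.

d ≈ 131 pc

m − M = 5 log₁₀(d/10 pc) + A  ⇒  16.75 − (8.80) − 2.36 = 5 log₁₀(d/10)
5.590 = 5 log₁₀(d/10)
log₁₀ d = (m − M − A)/5 + 1 = 2.1180
d = 10^2.1180 = 131.2 pc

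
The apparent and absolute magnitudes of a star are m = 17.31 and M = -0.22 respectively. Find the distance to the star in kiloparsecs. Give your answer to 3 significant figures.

Distance modulus: m − M = 17.31 − (-0.22) = 17.530
m − M = 5 log₁₀ d − 5
log₁₀ d = (m − M)/5 + 1 = 4.5060
d = 10^4.5060 = 32060 pc
= 32.06 kpc

d ≈ 32.1 kpc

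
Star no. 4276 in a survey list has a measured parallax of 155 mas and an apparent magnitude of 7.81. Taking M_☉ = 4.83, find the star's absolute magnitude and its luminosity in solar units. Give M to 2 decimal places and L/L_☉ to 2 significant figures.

M ≈ 8.76; L/L_☉ ≈ 0.027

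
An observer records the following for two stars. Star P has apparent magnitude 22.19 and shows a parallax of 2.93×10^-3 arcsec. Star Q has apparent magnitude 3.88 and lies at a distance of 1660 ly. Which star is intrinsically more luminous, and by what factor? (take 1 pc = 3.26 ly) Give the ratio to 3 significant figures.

Star Q is more luminous, by a factor of 4.69×10^7.

Star P: d = 1/p = 1/2.93×10^-3″ = 341.3 pc
Star P: M = m − 5 log₁₀ d + 5 = 22.19 − 5·2.5331 + 5 = 14.524
Star Q: d = 1660 ly / 3.26 = 509.2 pc
Star Q: M = m − 5 log₁₀ d + 5 = 3.88 − 5·2.7069 + 5 = -4.654
ΔM = M_P − M_Q = 14.524 − (-4.654) = 19.179; smaller M is more luminous → Star Q.
L ratio = 10^(0.4 |ΔM|) = 10^7.672 = 4.694×10^7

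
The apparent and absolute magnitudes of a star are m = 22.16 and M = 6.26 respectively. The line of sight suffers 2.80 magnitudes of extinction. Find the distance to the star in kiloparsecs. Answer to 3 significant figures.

m − M = 5 log₁₀(d/10 pc) + A  ⇒  22.16 − (6.26) − 2.80 = 5 log₁₀(d/10)
13.100 = 5 log₁₀(d/10)
log₁₀ d = (m − M − A)/5 + 1 = 3.6200
d = 10^3.6200 = 4169 pc
= 4.169 kpc

d ≈ 4.17 kpc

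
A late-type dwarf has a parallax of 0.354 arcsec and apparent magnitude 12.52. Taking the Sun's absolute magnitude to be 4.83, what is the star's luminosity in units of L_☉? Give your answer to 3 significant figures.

L/L_☉ ≈ 6.70×10^-5

d = 1/p = 1/0.354″ = 2.825 pc
M = m − 5 log₁₀ d + 5 = 12.52 − 5·0.4510 + 5 = 15.265
M − M_☉ = 15.265 − 4.83 = 10.435
L/L_☉ = 10^(−0.4 × 10.435) = 6.699×10^-5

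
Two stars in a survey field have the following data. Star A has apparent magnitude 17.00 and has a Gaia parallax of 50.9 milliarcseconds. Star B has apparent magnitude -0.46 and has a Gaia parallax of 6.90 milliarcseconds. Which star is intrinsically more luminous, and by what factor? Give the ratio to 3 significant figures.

Star B is more luminous, by a factor of 5.24×10^8.

Star A: p = 50.9 mas = 0.0509″ → d = 1/p = 19.65 pc
Star A: M = m − 5 log₁₀ d + 5 = 17.00 − 5·1.2933 + 5 = 15.534
Star B: p = 6.90 mas = 6.90×10^-3″ → d = 1/p = 144.9 pc
Star B: M = m − 5 log₁₀ d + 5 = -0.46 − 5·2.1612 + 5 = -6.266
ΔM = M_A − M_B = 15.534 − (-6.266) = 21.799; smaller M is more luminous → Star B.
L ratio = 10^(0.4 |ΔM|) = 10^8.720 = 5.245×10^8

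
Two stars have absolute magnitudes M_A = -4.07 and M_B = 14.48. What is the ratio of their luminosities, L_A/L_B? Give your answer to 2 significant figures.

L_A/L_B ≈ 2.6×10^7

ΔM = M_A − M_B = -18.55
L_A/L_B = 10^(−0.4 ΔM) = 10^7.420 = 2.630×10^7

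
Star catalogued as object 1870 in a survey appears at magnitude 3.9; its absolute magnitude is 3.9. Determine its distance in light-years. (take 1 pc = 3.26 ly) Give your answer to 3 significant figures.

d ≈ 32.6 ly

μ = m − M = 0.000
m − M = 5 log₁₀ d − 5
log₁₀ d = (m − M)/5 + 1 = 1.0000
d = 10^1.0000 = 10.00 pc
= 32.60 ly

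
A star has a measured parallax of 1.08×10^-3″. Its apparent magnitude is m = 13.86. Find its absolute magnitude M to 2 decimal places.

M ≈ 4.03

d = 1/p = 1/1.08×10^-3″ = 925.9 pc
5 log₁₀(d/10 pc) = 5 log₁₀(925.9) − 5 = 9.833
M = m − 5 log₁₀(d/10) = 13.86 − 9.833 = 4.027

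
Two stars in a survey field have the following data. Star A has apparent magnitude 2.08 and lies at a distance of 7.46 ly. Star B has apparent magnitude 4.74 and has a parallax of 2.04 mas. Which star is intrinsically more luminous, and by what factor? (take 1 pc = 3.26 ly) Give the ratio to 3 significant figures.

Star B is more luminous, by a factor of 3960.

Star A: d = 7.46 ly / 3.26 = 2.288 pc
Star A: M = m − 5 log₁₀ d + 5 = 2.08 − 5·0.3595 + 5 = 5.282
Star B: p = 2.04 mas = 2.04×10^-3″ → d = 1/p = 490.2 pc
Star B: M = m − 5 log₁₀ d + 5 = 4.74 − 5·2.6904 + 5 = -3.712
ΔM = M_A − M_B = 5.282 − (-3.712) = 8.994; smaller M is more luminous → Star B.
L ratio = 10^(0.4 |ΔM|) = 10^3.598 = 3960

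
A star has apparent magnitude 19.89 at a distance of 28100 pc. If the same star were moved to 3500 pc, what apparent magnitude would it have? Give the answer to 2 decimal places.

Flux ∝ 1/d², so Δm = 5 log₁₀(d₂/d₁) = 5 log₁₀(3500/28100) = -4.523
m₂ = m₁ + Δm = 19.89 + (-4.523) = 15.367

m ≈ 15.37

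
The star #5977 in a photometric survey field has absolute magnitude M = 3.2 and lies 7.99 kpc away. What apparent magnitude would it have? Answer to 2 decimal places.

d = 7.99 kpc = 7990 pc
m = M + 5 log₁₀ d − 5 = 3.2 + 5·3.9025 − 5 = 17.713

m ≈ 17.71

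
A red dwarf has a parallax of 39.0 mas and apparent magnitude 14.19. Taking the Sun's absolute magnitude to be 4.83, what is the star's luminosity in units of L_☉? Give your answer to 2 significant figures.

L/L_☉ ≈ 1.2×10^-3

d = 1/p = 1000/39.0 mas = 25.64 pc
M = m − 5 log₁₀ d + 5 = 14.19 − 5·1.4089 + 5 = 12.145
M − M_☉ = 12.145 − 4.83 = 7.315
L/L_☉ = 10^(−0.4 × 7.315) = 1.185×10^-3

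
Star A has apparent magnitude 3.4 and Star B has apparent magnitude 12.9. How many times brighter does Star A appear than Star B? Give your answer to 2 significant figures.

6300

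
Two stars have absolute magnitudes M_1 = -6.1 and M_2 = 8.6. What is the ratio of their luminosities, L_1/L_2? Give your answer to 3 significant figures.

ΔM = M_1 − M_2 = -14.7
L_1/L_2 = 10^(−0.4 ΔM) = 10^5.880 = 758600

L_1/L_2 ≈ 759000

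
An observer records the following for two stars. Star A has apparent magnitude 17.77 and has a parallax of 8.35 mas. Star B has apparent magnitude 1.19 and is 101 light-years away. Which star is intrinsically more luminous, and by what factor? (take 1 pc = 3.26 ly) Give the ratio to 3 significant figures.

Star B is more luminous, by a factor of 287000.

Star A: p = 8.35 mas = 8.35×10^-3″ → d = 1/p = 119.8 pc
Star A: M = m − 5 log₁₀ d + 5 = 17.77 − 5·2.0783 + 5 = 12.378
Star B: d = 101 ly / 3.26 = 30.98 pc
Star B: M = m − 5 log₁₀ d + 5 = 1.19 − 5·1.4911 + 5 = -1.266
ΔM = M_A − M_B = 12.378 − (-1.266) = 13.644; smaller M is more luminous → Star B.
L ratio = 10^(0.4 |ΔM|) = 10^5.458 = 286800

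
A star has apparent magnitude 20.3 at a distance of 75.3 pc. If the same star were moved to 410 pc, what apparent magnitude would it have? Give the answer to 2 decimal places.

m ≈ 23.98

Flux ∝ 1/d², so Δm = 5 log₁₀(d₂/d₁) = 5 log₁₀(410/75.3) = 3.680
m₂ = m₁ + Δm = 20.3 + (3.680) = 23.980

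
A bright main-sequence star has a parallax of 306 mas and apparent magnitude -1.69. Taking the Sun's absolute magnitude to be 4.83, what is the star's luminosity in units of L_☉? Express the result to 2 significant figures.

d = 1/p = 1000/306 mas = 3.268 pc
M = m − 5 log₁₀ d + 5 = -1.69 − 5·0.5143 + 5 = 0.739
M − M_☉ = 0.739 − 4.83 = -4.091
L/L_☉ = 10^(−0.4 × -4.091) = 43.31

L/L_☉ ≈ 43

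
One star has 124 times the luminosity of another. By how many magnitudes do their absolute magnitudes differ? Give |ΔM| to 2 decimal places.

Pogson: ΔM = −2.5 log₁₀(ratio) = −2.5 log₁₀(124) = −2.5 × 2.0934 = -5.234

|ΔM| ≈ 5.23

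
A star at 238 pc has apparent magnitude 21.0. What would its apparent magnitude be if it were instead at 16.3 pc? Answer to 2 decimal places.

Flux ∝ 1/d², so Δm = 5 log₁₀(d₂/d₁) = 5 log₁₀(16.3/238) = -5.822
m₂ = m₁ + Δm = 21.0 + (-5.822) = 15.178

m ≈ 15.18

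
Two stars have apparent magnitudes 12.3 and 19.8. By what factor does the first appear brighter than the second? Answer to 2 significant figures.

1000

Magnitude difference = -7.5
Flux ratio = 10^(−0.4 Δm) = 10^(−0.4 × -7.5) = 10^3.000 = 1000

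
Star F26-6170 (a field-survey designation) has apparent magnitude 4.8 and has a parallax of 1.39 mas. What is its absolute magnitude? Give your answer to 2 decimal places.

M ≈ -4.48

p = 1.39 mas = 1.39×10^-3″ → d = 1/p = 719.4 pc
5 log₁₀(d/10 pc) = 5 log₁₀(719.4) − 5 = 9.285
M = m − 5 log₁₀(d/10) = 4.8 − 9.285 = -4.485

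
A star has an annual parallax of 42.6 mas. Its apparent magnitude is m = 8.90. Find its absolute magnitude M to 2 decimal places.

p = 42.6 mas = 0.0426″ → d = 1/p = 23.47 pc
5 log₁₀(d/10 pc) = 5 log₁₀(23.47) − 5 = 1.853
M = m − 5 log₁₀(d/10) = 8.90 − 1.853 = 7.047

M ≈ 7.05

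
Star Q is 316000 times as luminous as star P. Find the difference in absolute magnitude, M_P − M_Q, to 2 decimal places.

M_P − M_Q ≈ 13.75

Pogson: ΔM = −2.5 log₁₀(ratio) = −2.5 log₁₀(316000) = −2.5 × 5.4997 = -13.749
Star Q is brighter so has the smaller magnitude: M_P − M_Q is positive.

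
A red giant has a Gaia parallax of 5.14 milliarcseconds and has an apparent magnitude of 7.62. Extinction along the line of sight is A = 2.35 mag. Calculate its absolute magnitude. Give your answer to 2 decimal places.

M ≈ -1.18

p = 5.14 mas = 5.14×10^-3″ → d = 1/p = 194.6 pc
5 log₁₀(d/10 pc) = 5 log₁₀(194.6) − 5 = 6.445
M = m − 5 log₁₀(d/10) − A = 7.62 − 6.445 − 2.35 = -1.175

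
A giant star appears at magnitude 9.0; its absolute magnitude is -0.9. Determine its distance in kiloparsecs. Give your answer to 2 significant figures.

d ≈ 0.95 kpc

μ = m − M = 9.900
m − M = 5 log₁₀ d − 5
log₁₀ d = (m − M)/5 + 1 = 2.9800
d = 10^2.9800 = 955.0 pc
= 0.9550 kpc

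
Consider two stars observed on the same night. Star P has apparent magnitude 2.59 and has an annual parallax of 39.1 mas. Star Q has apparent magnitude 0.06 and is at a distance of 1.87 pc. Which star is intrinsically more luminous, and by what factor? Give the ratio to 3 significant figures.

Star P: p = 39.1 mas = 0.0391″ → d = 1/p = 25.58 pc
Star P: M = m − 5 log₁₀ d + 5 = 2.59 − 5·1.4078 + 5 = 0.551
Star Q: M = m − 5 log₁₀ d + 5 = 0.06 − 5·0.2718 + 5 = 3.701
ΔM = M_P − M_Q = 0.551 − (3.701) = -3.150; smaller M is more luminous → Star P.
L ratio = 10^(0.4 |ΔM|) = 10^1.260 = 18.20

Star P is more luminous, by a factor of 18.2.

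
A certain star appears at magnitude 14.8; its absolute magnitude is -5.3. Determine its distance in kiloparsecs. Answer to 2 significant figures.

d ≈ 100 kpc

μ = m − M = 20.100
m − M = 5 log₁₀ d − 5
log₁₀ d = (m − M)/5 + 1 = 5.0200
d = 10^5.0200 = 104700 pc
= 104.7 kpc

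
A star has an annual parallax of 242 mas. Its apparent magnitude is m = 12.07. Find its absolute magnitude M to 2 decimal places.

M ≈ 13.99

p = 242 mas = 0.242″ → d = 1/p = 4.132 pc
5 log₁₀(d/10 pc) = 5 log₁₀(4.132) − 5 = -1.919
M = m − 5 log₁₀(d/10) = 12.07 + 1.919 = 13.989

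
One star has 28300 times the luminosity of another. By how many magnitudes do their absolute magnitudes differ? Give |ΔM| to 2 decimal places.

|ΔM| ≈ 11.13

Pogson: ΔM = −2.5 log₁₀(ratio) = −2.5 log₁₀(28300) = −2.5 × 4.4518 = -11.129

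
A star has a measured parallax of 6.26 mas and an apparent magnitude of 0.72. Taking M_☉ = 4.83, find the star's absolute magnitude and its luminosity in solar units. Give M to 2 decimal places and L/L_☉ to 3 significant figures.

d = 1/p = 1000/6.26 mas = 159.7 pc
M = m − 5 log₁₀ d + 5 = 0.72 − 5·2.2034 + 5 = -5.297
M − M_☉ = -5.297 − 4.83 = -10.127
L/L_☉ = 10^(−0.4 × -10.127) = 11240

M ≈ -5.30; L/L_☉ ≈ 11200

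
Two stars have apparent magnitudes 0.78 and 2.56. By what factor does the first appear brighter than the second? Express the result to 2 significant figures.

5.2

Δm = 0.78 − (2.56) = -1.78
Flux ratio = 10^(−0.4 Δm) = 10^(−0.4 × -1.78) = 10^0.712 = 5.152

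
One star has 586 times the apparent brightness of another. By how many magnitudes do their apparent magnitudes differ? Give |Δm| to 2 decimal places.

|Δm| ≈ 6.92

Pogson: Δm = −2.5 log₁₀(ratio) = −2.5 log₁₀(586) = −2.5 × 2.7679 = -6.920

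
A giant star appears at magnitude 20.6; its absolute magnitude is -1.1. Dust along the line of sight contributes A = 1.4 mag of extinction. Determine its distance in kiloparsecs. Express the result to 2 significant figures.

d ≈ 110 kpc

m − M = 5 log₁₀(d/10 pc) + A  ⇒  20.6 − (-1.1) − 1.4 = 5 log₁₀(d/10)
20.300 = 5 log₁₀(d/10)
log₁₀ d = (m − M − A)/5 + 1 = 5.0600
d = 10^5.0600 = 114800 pc
= 114.8 kpc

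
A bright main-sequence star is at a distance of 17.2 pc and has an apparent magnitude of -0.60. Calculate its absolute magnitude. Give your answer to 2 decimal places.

M ≈ -1.78

5 log₁₀(d/10 pc) = 5 log₁₀(17.20) − 5 = 1.178
M = m − 5 log₁₀(d/10) = -0.60 − 1.178 = -1.778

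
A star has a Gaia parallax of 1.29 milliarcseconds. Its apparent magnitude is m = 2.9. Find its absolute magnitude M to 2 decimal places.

M ≈ -6.55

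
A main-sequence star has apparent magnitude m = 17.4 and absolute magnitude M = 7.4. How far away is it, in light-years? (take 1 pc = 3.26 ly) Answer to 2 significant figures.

μ = m − M = 10.000
m − M = 5 log₁₀ d − 5
log₁₀ d = (m − M)/5 + 1 = 3.0000
d = 10^3.0000 = 1000 pc
= 3260 ly

d ≈ 3300 ly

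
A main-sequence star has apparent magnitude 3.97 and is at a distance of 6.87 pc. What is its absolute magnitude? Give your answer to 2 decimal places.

M ≈ 4.79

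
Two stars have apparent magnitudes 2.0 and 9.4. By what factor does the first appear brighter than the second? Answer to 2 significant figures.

910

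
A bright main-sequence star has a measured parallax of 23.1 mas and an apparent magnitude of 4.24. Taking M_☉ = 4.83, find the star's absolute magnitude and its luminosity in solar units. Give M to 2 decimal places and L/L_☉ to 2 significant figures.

M ≈ 1.06; L/L_☉ ≈ 32

d = 1/p = 1000/23.1 mas = 43.29 pc
M = m − 5 log₁₀ d + 5 = 4.24 − 5·1.6364 + 5 = 1.058
M − M_☉ = 1.058 − 4.83 = -3.772
L/L_☉ = 10^(−0.4 × -3.772) = 32.27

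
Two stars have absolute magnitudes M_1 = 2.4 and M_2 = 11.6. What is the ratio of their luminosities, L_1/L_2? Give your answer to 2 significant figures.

L_1/L_2 ≈ 4800

ΔM = M_1 − M_2 = -9.2
L_1/L_2 = 10^(−0.4 ΔM) = 10^3.680 = 4786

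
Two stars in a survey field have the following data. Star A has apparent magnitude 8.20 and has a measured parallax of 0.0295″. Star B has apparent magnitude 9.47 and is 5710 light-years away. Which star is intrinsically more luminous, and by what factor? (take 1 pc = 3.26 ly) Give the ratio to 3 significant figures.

Star B is more luminous, by a factor of 829.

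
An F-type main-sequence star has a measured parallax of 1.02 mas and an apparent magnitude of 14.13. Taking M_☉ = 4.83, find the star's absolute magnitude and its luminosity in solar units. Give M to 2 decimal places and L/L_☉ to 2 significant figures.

d = 1/p = 1000/1.02 mas = 980.4 pc
M = m − 5 log₁₀ d + 5 = 14.13 − 5·2.9914 + 5 = 4.173
M − M_☉ = 4.173 − 4.83 = -0.657
L/L_☉ = 10^(−0.4 × -0.657) = 1.831

M ≈ 4.17; L/L_☉ ≈ 1.8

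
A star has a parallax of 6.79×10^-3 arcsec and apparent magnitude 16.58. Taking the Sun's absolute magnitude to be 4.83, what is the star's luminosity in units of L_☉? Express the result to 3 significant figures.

L/L_☉ ≈ 4.33×10^-3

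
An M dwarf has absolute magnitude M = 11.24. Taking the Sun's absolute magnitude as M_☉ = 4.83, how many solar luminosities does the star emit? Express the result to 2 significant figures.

M − M_☉ = 11.24 − 4.83 = 6.410
L/L_☉ = 10^(−0.4 (M − M_☉)) = 10^-2.564 = 2.729×10^-3

L/L_☉ ≈ 2.7×10^-3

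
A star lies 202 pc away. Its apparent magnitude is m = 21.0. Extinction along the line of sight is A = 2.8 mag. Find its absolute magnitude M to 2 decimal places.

5 log₁₀(d/10 pc) = 5 log₁₀(202.0) − 5 = 6.527
M = m − 5 log₁₀(d/10) − A = 21.0 − 6.527 − 2.8 = 11.673

M ≈ 11.67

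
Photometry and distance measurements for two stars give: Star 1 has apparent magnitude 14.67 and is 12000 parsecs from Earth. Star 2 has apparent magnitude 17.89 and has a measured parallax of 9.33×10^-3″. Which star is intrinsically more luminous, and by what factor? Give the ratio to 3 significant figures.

Star 1 is more luminous, by a factor of 243000.

Star 1: M = m − 5 log₁₀ d + 5 = 14.67 − 5·4.0792 + 5 = -0.726
Star 2: d = 1/p = 1/9.33×10^-3″ = 107.2 pc
Star 2: M = m − 5 log₁₀ d + 5 = 17.89 − 5·2.0301 + 5 = 12.739
ΔM = M_1 − M_2 = -0.726 − (12.739) = -13.465; smaller M is more luminous → Star 1.
L ratio = 10^(0.4 |ΔM|) = 10^5.386 = 243300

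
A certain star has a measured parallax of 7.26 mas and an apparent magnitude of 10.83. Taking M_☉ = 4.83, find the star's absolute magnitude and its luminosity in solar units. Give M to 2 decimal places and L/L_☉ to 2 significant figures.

M ≈ 5.13; L/L_☉ ≈ 0.76

d = 1/p = 1000/7.26 mas = 137.7 pc
M = m − 5 log₁₀ d + 5 = 10.83 − 5·2.1391 + 5 = 5.135
M − M_☉ = 5.135 − 4.83 = 0.305
L/L_☉ = 10^(−0.4 × 0.305) = 0.7553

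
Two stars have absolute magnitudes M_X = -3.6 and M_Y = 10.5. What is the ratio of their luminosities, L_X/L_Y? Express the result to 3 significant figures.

ΔM = M_X − M_Y = -14.1
L_X/L_Y = 10^(−0.4 ΔM) = 10^5.640 = 436500

L_X/L_Y ≈ 437000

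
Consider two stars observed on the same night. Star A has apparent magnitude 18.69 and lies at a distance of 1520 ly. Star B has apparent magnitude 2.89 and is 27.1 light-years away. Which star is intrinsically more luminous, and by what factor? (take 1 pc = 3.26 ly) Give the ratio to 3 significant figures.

Star A: d = 1520 ly / 3.26 = 466.3 pc
Star A: M = m − 5 log₁₀ d + 5 = 18.69 − 5·2.6686 + 5 = 10.347
Star B: d = 27.1 ly / 3.26 = 8.313 pc
Star B: M = m − 5 log₁₀ d + 5 = 2.89 − 5·0.9198 + 5 = 3.291
ΔM = M_A − M_B = 10.347 − (3.291) = 7.056; smaller M is more luminous → Star B.
L ratio = 10^(0.4 |ΔM|) = 10^2.822 = 664.1

Star B is more luminous, by a factor of 664.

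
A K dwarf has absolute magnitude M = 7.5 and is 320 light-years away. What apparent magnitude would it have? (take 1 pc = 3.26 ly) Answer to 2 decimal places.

m ≈ 12.46

d = 320 ly / 3.26 = 98.16 pc
m = M + 5 log₁₀ d − 5 = 7.5 + 5·1.9919 − 5 = 12.460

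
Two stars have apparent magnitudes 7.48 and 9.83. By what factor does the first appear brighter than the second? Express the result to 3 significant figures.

Δm = 7.48 − (9.83) = -2.35
Flux ratio = 10^(−0.4 Δm) = 10^(−0.4 × -2.35) = 10^0.940 = 8.710

8.71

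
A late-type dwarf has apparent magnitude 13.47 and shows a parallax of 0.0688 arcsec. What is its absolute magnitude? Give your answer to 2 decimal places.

M ≈ 12.66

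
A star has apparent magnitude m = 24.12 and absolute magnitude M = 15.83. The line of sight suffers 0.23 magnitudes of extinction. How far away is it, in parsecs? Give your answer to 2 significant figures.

d ≈ 410 pc

m − M = 5 log₁₀(d/10 pc) + A  ⇒  24.12 − (15.83) − 0.23 = 5 log₁₀(d/10)
8.060 = 5 log₁₀(d/10)
log₁₀ d = (m − M − A)/5 + 1 = 2.6120
d = 10^2.6120 = 409.3 pc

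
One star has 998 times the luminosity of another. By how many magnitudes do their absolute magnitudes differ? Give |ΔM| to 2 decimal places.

Pogson: ΔM = −2.5 log₁₀(ratio) = −2.5 log₁₀(998) = −2.5 × 2.9991 = -7.498

|ΔM| ≈ 7.50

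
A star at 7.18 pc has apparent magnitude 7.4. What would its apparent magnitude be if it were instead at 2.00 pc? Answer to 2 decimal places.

m ≈ 4.62

Flux ∝ 1/d², so Δm = 5 log₁₀(d₂/d₁) = 5 log₁₀(2.00/7.18) = -2.775
m₂ = m₁ + Δm = 7.4 + (-2.775) = 4.625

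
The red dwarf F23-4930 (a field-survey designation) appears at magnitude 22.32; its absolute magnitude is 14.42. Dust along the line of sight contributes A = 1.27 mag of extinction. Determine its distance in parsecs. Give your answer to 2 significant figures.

d ≈ 210 pc

m − M = 5 log₁₀(d/10 pc) + A  ⇒  22.32 − (14.42) − 1.27 = 5 log₁₀(d/10)
6.630 = 5 log₁₀(d/10)
log₁₀ d = (m − M − A)/5 + 1 = 2.3260
d = 10^2.3260 = 211.8 pc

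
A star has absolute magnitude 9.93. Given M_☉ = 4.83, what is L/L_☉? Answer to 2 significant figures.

L/L_☉ ≈ 9.1×10^-3

M − M_☉ = 9.93 − 4.83 = 5.100
L/L_☉ = 10^(−0.4 (M − M_☉)) = 10^-2.040 = 9.120×10^-3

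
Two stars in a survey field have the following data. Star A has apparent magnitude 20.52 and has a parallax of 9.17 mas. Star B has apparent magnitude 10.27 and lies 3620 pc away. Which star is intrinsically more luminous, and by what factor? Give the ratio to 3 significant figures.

Star B is more luminous, by a factor of 1.39×10^7.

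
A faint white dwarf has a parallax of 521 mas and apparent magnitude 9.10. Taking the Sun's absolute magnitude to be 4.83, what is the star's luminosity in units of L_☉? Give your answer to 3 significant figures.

L/L_☉ ≈ 7.22×10^-4

d = 1/p = 1000/521 mas = 1.919 pc
M = m − 5 log₁₀ d + 5 = 9.10 − 5·0.2832 + 5 = 12.684
M − M_☉ = 12.684 − 4.83 = 7.854
L/L_☉ = 10^(−0.4 × 7.854) = 7.216×10^-4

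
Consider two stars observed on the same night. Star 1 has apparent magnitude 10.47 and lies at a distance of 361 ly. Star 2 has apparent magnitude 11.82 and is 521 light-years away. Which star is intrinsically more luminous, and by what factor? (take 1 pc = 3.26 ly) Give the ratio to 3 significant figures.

Star 1: d = 361 ly / 3.26 = 110.7 pc
Star 1: M = m − 5 log₁₀ d + 5 = 10.47 − 5·2.0443 + 5 = 5.249
Star 2: d = 521 ly / 3.26 = 159.8 pc
Star 2: M = m − 5 log₁₀ d + 5 = 11.82 − 5·2.2036 + 5 = 5.802
ΔM = M_1 − M_2 = 5.249 − (5.802) = -0.553; smaller M is more luminous → Star 1.
L ratio = 10^(0.4 |ΔM|) = 10^0.221 = 1.665

Star 1 is more luminous, by a factor of 1.66.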